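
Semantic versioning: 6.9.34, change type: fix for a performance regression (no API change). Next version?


Current: 6.9.34
Change category: 'fix for a performance regression (no API change)' → patch bump
SemVer rule: patch bump → increment PATCH (MAJOR and MINOR unchanged)
New: 6.9.35

6.9.35


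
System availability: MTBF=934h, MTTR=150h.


Availability = MTBF / (MTBF + MTTR)
Availability = 934 / (934 + 150)
Availability = 934 / 1084
Availability = 86.1624%

86.1624%


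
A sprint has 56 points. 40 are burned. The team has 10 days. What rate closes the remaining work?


Formula: Required rate = Remaining points / Days left
Remaining = 56 - 40 = 16 points
Required rate = 16 / 10 = 1.6 points/day

1.6 points/day


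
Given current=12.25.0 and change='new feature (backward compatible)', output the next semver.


Current: 12.25.0
Change category: 'new feature (backward compatible)' → minor bump
SemVer rule: minor bump → increment MINOR, reset PATCH to 0 (MAJOR unchanged)
New: 12.26.0

12.26.0


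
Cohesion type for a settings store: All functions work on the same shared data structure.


Reasoning: Functions share data
Type: Communicational cohesion

Communicational cohesion


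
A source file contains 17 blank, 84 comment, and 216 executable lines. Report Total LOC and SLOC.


Total LOC = blank + comment + code
Total LOC = 17 + 84 + 216 = 317
SLOC (source only) = code = 216

Total LOC: 317, SLOC: 216


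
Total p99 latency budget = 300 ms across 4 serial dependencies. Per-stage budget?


Formula: per_stage = total_budget / stages
per_stage = 300 / 4
per_stage = 75.0 ms

75.0 ms


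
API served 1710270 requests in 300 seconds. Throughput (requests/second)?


Formula: throughput = requests / seconds
throughput = 1710270 / 300
throughput = 5700.9 requests/second

5700.9 requests/second


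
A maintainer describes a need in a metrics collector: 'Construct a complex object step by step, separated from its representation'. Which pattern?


This matches the Builder pattern

Builder


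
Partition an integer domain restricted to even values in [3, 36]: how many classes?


Constraint: even integers in [3, 36]
Class 1: x < 3 — out-of-range invalid
Class 2: x in [3,36] but odd — wrong type invalid
Class 3: x in [3,36] and even — valid
Class 4: x > 36 — out-of-range invalid
Total equivalence classes: 4

4 equivalence classes


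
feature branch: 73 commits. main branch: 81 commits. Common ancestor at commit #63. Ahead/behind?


Common ancestor: commit #63
feature commits after divergence: 73 - 63 = 10
main commits after divergence: 81 - 63 = 18
feature is 10 commits ahead of main
main is 18 commits ahead of feature

feature ahead: 10, main ahead: 18


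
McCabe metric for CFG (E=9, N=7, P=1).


Formula: V(G) = E - N + 2P
V(G) = 9 - 7 + 2*1
V(G) = 2 + 2
V(G) = 4

4


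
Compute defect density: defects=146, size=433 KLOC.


Defect density = defects / KLOC
Defect density = 146 / 433
Defect density = 0.337 defects/KLOC

0.337 defects/KLOC


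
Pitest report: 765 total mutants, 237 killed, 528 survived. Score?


Mutation score = killed / total * 100
Mutation score = 237 / 765 * 100
Mutation score = 30.98%

30.98%


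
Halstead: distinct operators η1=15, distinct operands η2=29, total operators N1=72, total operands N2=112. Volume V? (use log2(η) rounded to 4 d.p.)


Formula: V = N * log2(η), where N = N1 + N2 and η = η1 + η2
η = 15 + 29 = 44
N = 72 + 112 = 184
log2(44) ≈ 5.4594
V = 184 * 5.4594 = 1004.53

1004.53


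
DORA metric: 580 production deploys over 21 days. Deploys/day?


Formula: deployments per day = releases / days
= 580 / 21
= 27.619 deploys/day
(equivalently, 193.33 deploys/week)

27.619 deploys/day


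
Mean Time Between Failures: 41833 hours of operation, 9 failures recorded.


Formula: MTBF = Total operating time / Number of failures
MTBF = 41833 / 9
MTBF = 4648.11 hours

4648.11 hours


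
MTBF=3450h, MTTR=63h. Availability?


Availability = MTBF / (MTBF + MTTR)
Availability = 3450 / (3450 + 63)
Availability = 3450 / 3513
Availability = 98.2067%

98.2067%


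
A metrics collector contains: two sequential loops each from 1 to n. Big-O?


Reasoning: sequential dominates: O(n) + O(n) = O(n)
Complexity: O(n)

O(n)


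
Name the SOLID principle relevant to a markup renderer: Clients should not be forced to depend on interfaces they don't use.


This describes the Interface Segregation Principle (ISP)

Interface Segregation Principle (ISP)


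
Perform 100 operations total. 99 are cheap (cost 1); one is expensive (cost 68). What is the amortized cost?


Formula: Amortized cost = Total cost / Operations
Total cost = (99 * 1) + (1 * 68)
Total cost = 99 + 68 = 167
Amortized = 167 / 100 = 1.67

1.67


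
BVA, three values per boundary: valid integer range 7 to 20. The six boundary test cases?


Range: [7, 20]
Boundaries: just below min, min, min+1, max-1, max, just above max
Values: [6, 7, 8, 19, 20, 21]

[6, 7, 8, 19, 20, 21]


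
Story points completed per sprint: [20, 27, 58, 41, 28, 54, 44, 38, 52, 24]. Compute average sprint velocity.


Formula: Avg velocity = Total points / Number of sprints
Points: [20, 27, 58, 41, 28, 54, 44, 38, 52, 24]
Sum = 20 + 27 + 58 + 41 + 28 + 54 + 44 + 38 + 52 + 24 = 386
Avg velocity = 386 / 10 = 38.6 points/sprint

38.6 points/sprint


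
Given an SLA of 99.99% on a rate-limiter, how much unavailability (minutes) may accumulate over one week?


Formula: allowed downtime = period * (100 - SLA) / 100
Period (week) = 10080 minutes
Unavailability fraction = (100 - 99.99) / 100
Allowed downtime = 10080 * (100 - 99.99) / 100
Allowed downtime = 1.008 minutes

1.008 minutes


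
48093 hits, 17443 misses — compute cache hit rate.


Formula: hit rate = hits / (hits + misses) * 100
hit rate = 48093 / (48093 + 17443) * 100
hit rate = 48093 / 65536 * 100
hit rate = 73.38%

73.38%


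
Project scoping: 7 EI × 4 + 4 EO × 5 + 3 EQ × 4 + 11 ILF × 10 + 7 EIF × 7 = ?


UFP = EI*4 + EO*5 + EQ*4 + ILF*10 + EIF*7
UFP = 7*4 + 4*5 + 3*4 + 11*10 + 7*7
UFP = 28 + 20 + 12 + 110 + 49
UFP = 219

219


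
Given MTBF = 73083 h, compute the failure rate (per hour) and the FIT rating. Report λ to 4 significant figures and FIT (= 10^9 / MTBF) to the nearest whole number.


Formula: λ = 1 / MTBF; FIT = λ × 1e9 = 1e9 / MTBF
λ = 1 / 73083 ≈ 1.368e-05 failures/hour
FIT = 1e9 / 73083 ≈ 13683 failures per 1e9 hours (nearest whole number)

λ = 1.368e-05 /h, FIT = 13683


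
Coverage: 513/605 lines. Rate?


Coverage = covered / total * 100
Coverage = 513 / 605 * 100
Coverage = 84.79%

84.79%


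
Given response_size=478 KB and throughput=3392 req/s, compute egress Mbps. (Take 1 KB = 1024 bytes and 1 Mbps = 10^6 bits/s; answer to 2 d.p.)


Formula: Mbps = payload_bytes * RPS * 8 / 1e6
Payload per request = 478 KB = 478 * 1024 = 489472 bytes
Total bytes/sec = 489472 * 3392 = 1660289024
Total bits/sec = 1660289024 * 8 = 13282312192
Mbps = 13282312192 / 1e6 = 13282.31

13282.31 Mbps


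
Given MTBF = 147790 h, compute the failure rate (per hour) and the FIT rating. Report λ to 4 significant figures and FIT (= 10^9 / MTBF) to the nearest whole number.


Formula: λ = 1 / MTBF; FIT = λ × 1e9 = 1e9 / MTBF
λ = 1 / 147790 ≈ 6.766e-06 failures/hour
FIT = 1e9 / 147790 ≈ 6766 failures per 1e9 hours (nearest whole number)

λ = 6.766e-06 /h, FIT = 6766


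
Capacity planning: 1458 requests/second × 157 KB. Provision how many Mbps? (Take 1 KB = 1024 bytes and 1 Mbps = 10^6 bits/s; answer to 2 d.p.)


Formula: Mbps = payload_bytes * RPS * 8 / 1e6
Payload per request = 157 KB = 157 * 1024 = 160768 bytes
Total bytes/sec = 160768 * 1458 = 234399744
Total bits/sec = 234399744 * 8 = 1875197952
Mbps = 1875197952 / 1e6 = 1875.2

1875.2 Mbps


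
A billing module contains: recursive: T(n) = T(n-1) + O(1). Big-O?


Reasoning: linear recursion with constant work per frame
Complexity: O(n)

O(n)


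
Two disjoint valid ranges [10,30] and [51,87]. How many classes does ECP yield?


Valid ranges: [10,30] and [51,87]
Class 1: x < 10 — invalid
Class 2: 10 ≤ x ≤ 30 — valid
Class 3: 30 < x < 51 — invalid (gap between ranges)
Class 4: 51 ≤ x ≤ 87 — valid
Class 5: x > 87 — invalid
Total equivalence classes: 5

5 equivalence classes


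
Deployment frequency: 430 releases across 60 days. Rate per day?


Formula: deployments per day = releases / days
= 430 / 60
= 7.167 deploys/day
(equivalently, 50.17 deploys/week)

7.167 deploys/day


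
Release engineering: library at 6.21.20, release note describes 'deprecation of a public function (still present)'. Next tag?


Current: 6.21.20
Change category: 'deprecation of a public function (still present)' → minor bump
SemVer rule: minor bump → increment MINOR, reset PATCH to 0 (MAJOR unchanged)
New: 6.22.0

6.22.0


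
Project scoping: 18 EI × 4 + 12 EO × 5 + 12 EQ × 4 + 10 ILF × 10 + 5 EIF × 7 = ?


UFP = EI*4 + EO*5 + EQ*4 + ILF*10 + EIF*7
UFP = 18*4 + 12*5 + 12*4 + 10*10 + 5*7
UFP = 72 + 60 + 48 + 100 + 35
UFP = 315

315


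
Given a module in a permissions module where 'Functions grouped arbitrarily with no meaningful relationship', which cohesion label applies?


Reasoning: Worst: random grouping
Type: Coincidental cohesion

Coincidental cohesion


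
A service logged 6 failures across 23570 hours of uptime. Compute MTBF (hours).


Formula: MTBF = Total operating time / Number of failures
MTBF = 23570 / 6
MTBF = 3928.33 hours

3928.33 hours


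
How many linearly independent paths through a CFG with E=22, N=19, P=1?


Formula: V(G) = E - N + 2P
V(G) = 22 - 19 + 2*1
V(G) = 3 + 2
V(G) = 5

5


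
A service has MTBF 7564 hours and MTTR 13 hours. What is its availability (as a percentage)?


Availability = MTBF / (MTBF + MTTR)
Availability = 7564 / (7564 + 13)
Availability = 7564 / 7577
Availability = 99.8284%

99.8284%


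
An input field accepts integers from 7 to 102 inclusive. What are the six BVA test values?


Range: [7, 102]
Boundaries: just below min, min, min+1, max-1, max, just above max
Values: [6, 7, 8, 101, 102, 103]

[6, 7, 8, 101, 102, 103]


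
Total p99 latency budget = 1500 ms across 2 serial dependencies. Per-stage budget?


Formula: per_stage = total_budget / stages
per_stage = 1500 / 2
per_stage = 750.0 ms

750.0 ms


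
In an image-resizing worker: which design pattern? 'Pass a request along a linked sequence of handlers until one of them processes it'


This matches the Chain of Responsibility pattern

Chain of Responsibility


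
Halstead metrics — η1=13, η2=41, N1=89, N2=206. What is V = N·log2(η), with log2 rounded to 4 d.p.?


Formula: V = N * log2(η), where N = N1 + N2 and η = η1 + η2
η = 13 + 41 = 54
N = 89 + 206 = 295
log2(54) ≈ 5.7549
V = 295 * 5.7549 = 1697.70

1697.70


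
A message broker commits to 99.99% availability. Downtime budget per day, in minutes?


Formula: allowed downtime = period * (100 - SLA) / 100
Period (day) = 1440 minutes
Unavailability fraction = (100 - 99.99) / 100
Allowed downtime = 1440 * (100 - 99.99) / 100
Allowed downtime = 0.144 minutes

0.144 minutes


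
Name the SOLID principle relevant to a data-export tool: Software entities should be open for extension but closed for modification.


This describes the Open/Closed Principle (OCP)

Open/Closed Principle (OCP)


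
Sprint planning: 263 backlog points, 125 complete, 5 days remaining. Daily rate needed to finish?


Formula: Required rate = Remaining points / Days left
Remaining = 263 - 125 = 138 points
Required rate = 138 / 5 = 27.6 points/day

27.6 points/day


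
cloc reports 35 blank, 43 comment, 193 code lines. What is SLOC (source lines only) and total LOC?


Total LOC = blank + comment + code
Total LOC = 35 + 43 + 193 = 271
SLOC (source only) = code = 193

Total LOC: 271, SLOC: 193


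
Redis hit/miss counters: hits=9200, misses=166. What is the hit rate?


Formula: hit rate = hits / (hits + misses) * 100
hit rate = 9200 / (9200 + 166) * 100
hit rate = 9200 / 9366 * 100
hit rate = 98.23%

98.23%


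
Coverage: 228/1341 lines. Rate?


Coverage = covered / total * 100
Coverage = 228 / 1341 * 100
Coverage = 17.0%

17.0%


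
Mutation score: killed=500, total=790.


Mutation score = killed / total * 100
Mutation score = 500 / 790 * 100
Mutation score = 63.29%

63.29%


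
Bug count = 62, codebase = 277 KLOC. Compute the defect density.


Defect density = defects / KLOC
Defect density = 62 / 277
Defect density = 0.224 defects/KLOC

0.224 defects/KLOC


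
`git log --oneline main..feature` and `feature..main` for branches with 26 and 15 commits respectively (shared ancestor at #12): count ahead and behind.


Common ancestor: commit #12
feature commits after divergence: 26 - 12 = 14
main commits after divergence: 15 - 12 = 3
feature is 14 commits ahead of main
main is 3 commits ahead of feature

feature ahead: 14, main ahead: 3


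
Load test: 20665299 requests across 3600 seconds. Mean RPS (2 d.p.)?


Formula: throughput = requests / seconds
throughput = 20665299 / 3600
throughput = 5740.36 requests/second

5740.36 requests/second


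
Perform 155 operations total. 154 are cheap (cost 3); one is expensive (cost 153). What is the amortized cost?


Formula: Amortized cost = Total cost / Operations
Total cost = (154 * 3) + (1 * 153)
Total cost = 462 + 153 = 615
Amortized = 615 / 155 = 3.9677

3.9677


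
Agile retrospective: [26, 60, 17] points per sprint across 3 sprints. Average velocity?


Formula: Avg velocity = Total points / Number of sprints
Points: [26, 60, 17]
Sum = 26 + 60 + 17 = 103
Avg velocity = 103 / 3 = 34.33 points/sprint

34.33 points/sprint


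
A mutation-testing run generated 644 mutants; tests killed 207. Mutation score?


Mutation score = killed / total * 100
Mutation score = 207 / 644 * 100
Mutation score = 32.14%

32.14%


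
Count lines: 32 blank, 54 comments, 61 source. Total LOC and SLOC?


Total LOC = blank + comment + code
Total LOC = 32 + 54 + 61 = 147
SLOC (source only) = code = 61

Total LOC: 147, SLOC: 61


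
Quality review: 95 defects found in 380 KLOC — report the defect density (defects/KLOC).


Defect density = defects / KLOC
Defect density = 95 / 380
Defect density = 0.25 defects/KLOC

0.25 defects/KLOC


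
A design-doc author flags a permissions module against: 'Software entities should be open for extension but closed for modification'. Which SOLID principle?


This describes the Open/Closed Principle (OCP)

Open/Closed Principle (OCP)


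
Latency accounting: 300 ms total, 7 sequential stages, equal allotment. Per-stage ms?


Formula: per_stage = total_budget / stages
per_stage = 300 / 7
per_stage = 42.86 ms

42.86 ms


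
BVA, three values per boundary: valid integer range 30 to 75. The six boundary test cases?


Range: [30, 75]
Boundaries: just below min, min, min+1, max-1, max, just above max
Values: [29, 30, 31, 74, 75, 76]

[29, 30, 31, 74, 75, 76]


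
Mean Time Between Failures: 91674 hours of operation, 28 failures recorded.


Formula: MTBF = Total operating time / Number of failures
MTBF = 91674 / 28
MTBF = 3274.07 hours

3274.07 hours


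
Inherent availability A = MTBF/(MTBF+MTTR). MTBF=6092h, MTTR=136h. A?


Availability = MTBF / (MTBF + MTTR)
Availability = 6092 / (6092 + 136)
Availability = 6092 / 6228
Availability = 97.8163%

97.8163%


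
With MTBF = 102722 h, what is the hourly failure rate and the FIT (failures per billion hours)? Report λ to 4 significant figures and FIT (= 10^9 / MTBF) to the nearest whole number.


Formula: λ = 1 / MTBF; FIT = λ × 1e9 = 1e9 / MTBF
λ = 1 / 102722 ≈ 9.735e-06 failures/hour
FIT = 1e9 / 102722 ≈ 9735 failures per 1e9 hours (nearest whole number)

λ = 9.735e-06 /h, FIT = 9735


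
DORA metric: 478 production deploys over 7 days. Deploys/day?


Formula: deployments per day = releases / days
= 478 / 7
= 68.286 deploys/day
(equivalently, 478.0 deploys/week)

68.286 deploys/day


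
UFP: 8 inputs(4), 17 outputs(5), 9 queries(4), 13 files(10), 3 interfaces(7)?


UFP = EI*4 + EO*5 + EQ*4 + ILF*10 + EIF*7
UFP = 8*4 + 17*5 + 9*4 + 13*10 + 3*7
UFP = 32 + 85 + 36 + 130 + 21
UFP = 304

304


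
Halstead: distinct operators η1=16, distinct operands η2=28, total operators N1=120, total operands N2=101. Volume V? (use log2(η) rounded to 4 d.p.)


Formula: V = N * log2(η), where N = N1 + N2 and η = η1 + η2
η = 16 + 28 = 44
N = 120 + 101 = 221
log2(44) ≈ 5.4594
V = 221 * 5.4594 = 1206.53

1206.53


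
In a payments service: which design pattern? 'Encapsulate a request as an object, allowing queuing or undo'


This matches the Command pattern

Command


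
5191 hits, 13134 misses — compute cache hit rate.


Formula: hit rate = hits / (hits + misses) * 100
hit rate = 5191 / (5191 + 13134) * 100
hit rate = 5191 / 18325 * 100
hit rate = 28.33%

28.33%


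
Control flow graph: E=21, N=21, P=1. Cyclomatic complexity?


Formula: V(G) = E - N + 2P
V(G) = 21 - 21 + 2*1
V(G) = 0 + 2
V(G) = 2

2


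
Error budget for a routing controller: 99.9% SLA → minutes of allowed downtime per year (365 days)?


Formula: allowed downtime = period * (100 - SLA) / 100
Period (year (365 days)) = 525600 minutes
Unavailability fraction = (100 - 99.9) / 100
Allowed downtime = 525600 * (100 - 99.9) / 100
Allowed downtime = 525.6 minutes

525.6 minutes


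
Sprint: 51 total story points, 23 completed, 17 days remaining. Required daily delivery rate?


Formula: Required rate = Remaining points / Days left
Remaining = 51 - 23 = 28 points
Required rate = 28 / 17 = 1.65 points/day

1.65 points/day


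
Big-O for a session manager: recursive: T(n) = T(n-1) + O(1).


Reasoning: linear recursion with constant work per frame
Complexity: O(n)

O(n)


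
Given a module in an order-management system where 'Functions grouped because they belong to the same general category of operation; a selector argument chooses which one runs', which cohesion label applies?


Reasoning: Grouped by category of activity, not by data or sequence
Type: Logical cohesion

Logical cohesion


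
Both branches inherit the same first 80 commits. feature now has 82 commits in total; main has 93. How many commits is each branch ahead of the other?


Common ancestor: commit #80
feature commits after divergence: 82 - 80 = 2
main commits after divergence: 93 - 80 = 13
feature is 2 commits ahead of main
main is 13 commits ahead of feature

feature ahead: 2, main ahead: 13


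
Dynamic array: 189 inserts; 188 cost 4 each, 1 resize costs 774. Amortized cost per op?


Formula: Amortized cost = Total cost / Operations
Total cost = (188 * 4) + (1 * 774)
Total cost = 752 + 774 = 1526
Amortized = 1526 / 189 = 8.0741

8.0741


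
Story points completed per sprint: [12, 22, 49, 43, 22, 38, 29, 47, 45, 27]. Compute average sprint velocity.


Formula: Avg velocity = Total points / Number of sprints
Points: [12, 22, 49, 43, 22, 38, 29, 47, 45, 27]
Sum = 12 + 22 + 49 + 43 + 22 + 38 + 29 + 47 + 45 + 27 = 334
Avg velocity = 334 / 10 = 33.4 points/sprint

33.4 points/sprint


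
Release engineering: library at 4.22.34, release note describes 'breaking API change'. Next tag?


Current: 4.22.34
Change category: 'breaking API change' → major bump
SemVer rule: major bump → increment MAJOR, reset MINOR and PATCH to 0
New: 5.0.0

5.0.0


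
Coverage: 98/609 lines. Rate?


Coverage = covered / total * 100
Coverage = 98 / 609 * 100
Coverage = 16.09%

16.09%


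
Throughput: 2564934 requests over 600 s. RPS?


Formula: throughput = requests / seconds
throughput = 2564934 / 600
throughput = 4274.89 requests/second

4274.89 requests/second


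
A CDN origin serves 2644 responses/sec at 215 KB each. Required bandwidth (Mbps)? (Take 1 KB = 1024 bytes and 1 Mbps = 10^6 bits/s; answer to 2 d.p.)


Formula: Mbps = payload_bytes * RPS * 8 / 1e6
Payload per request = 215 KB = 215 * 1024 = 220160 bytes
Total bytes/sec = 220160 * 2644 = 582103040
Total bits/sec = 582103040 * 8 = 4656824320
Mbps = 4656824320 / 1e6 = 4656.82

4656.82 Mbps


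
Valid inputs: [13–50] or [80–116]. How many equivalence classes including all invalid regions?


Valid ranges: [13,50] and [80,116]
Class 1: x < 13 — invalid
Class 2: 13 ≤ x ≤ 50 — valid
Class 3: 50 < x < 80 — invalid (gap between ranges)
Class 4: 80 ≤ x ≤ 116 — valid
Class 5: x > 116 — invalid
Total equivalence classes: 5

5 equivalence classes


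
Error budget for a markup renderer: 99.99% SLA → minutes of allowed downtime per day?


Formula: allowed downtime = period * (100 - SLA) / 100
Period (day) = 1440 minutes
Unavailability fraction = (100 - 99.99) / 100
Allowed downtime = 1440 * (100 - 99.99) / 100
Allowed downtime = 0.144 minutes

0.144 minutes


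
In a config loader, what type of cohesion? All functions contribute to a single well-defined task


Reasoning: Best: single purpose
Type: Functional cohesion

Functional cohesion


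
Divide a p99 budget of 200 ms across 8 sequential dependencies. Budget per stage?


Formula: per_stage = total_budget / stages
per_stage = 200 / 8
per_stage = 25.0 ms

25.0 ms


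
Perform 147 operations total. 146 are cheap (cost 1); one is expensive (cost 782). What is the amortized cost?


Formula: Amortized cost = Total cost / Operations
Total cost = (146 * 1) + (1 * 782)
Total cost = 146 + 782 = 928
Amortized = 928 / 147 = 6.3129

6.3129


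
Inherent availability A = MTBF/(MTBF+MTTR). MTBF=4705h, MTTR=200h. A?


Availability = MTBF / (MTBF + MTTR)
Availability = 4705 / (4705 + 200)
Availability = 4705 / 4905
Availability = 95.9225%

95.9225%


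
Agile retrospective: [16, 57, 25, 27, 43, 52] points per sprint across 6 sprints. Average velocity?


Formula: Avg velocity = Total points / Number of sprints
Points: [16, 57, 25, 27, 43, 52]
Sum = 16 + 57 + 25 + 27 + 43 + 52 = 220
Avg velocity = 220 / 6 = 36.67 points/sprint

36.67 points/sprint


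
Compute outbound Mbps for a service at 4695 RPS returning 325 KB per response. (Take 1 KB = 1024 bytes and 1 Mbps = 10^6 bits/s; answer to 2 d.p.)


Formula: Mbps = payload_bytes * RPS * 8 / 1e6
Payload per request = 325 KB = 325 * 1024 = 332800 bytes
Total bytes/sec = 332800 * 4695 = 1562496000
Total bits/sec = 1562496000 * 8 = 12499968000
Mbps = 12499968000 / 1e6 = 12499.97

12499.97 Mbps


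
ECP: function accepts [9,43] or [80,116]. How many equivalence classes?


Valid ranges: [9,43] and [80,116]
Class 1: x < 9 — invalid
Class 2: 9 ≤ x ≤ 43 — valid
Class 3: 43 < x < 80 — invalid (gap between ranges)
Class 4: 80 ≤ x ≤ 116 — valid
Class 5: x > 116 — invalid
Total equivalence classes: 5

5 equivalence classes


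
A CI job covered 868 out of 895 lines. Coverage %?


Coverage = covered / total * 100
Coverage = 868 / 895 * 100
Coverage = 96.98%

96.98%


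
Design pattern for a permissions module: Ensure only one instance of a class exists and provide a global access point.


This matches the Singleton pattern

Singleton


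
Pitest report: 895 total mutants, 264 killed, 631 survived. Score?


Mutation score = killed / total * 100
Mutation score = 264 / 895 * 100
Mutation score = 29.5%

29.5%


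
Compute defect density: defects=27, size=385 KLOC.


Defect density = defects / KLOC
Defect density = 27 / 385
Defect density = 0.07 defects/KLOC

0.07 defects/KLOC


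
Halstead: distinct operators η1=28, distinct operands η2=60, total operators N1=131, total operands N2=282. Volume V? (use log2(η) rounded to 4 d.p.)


Formula: V = N * log2(η), where N = N1 + N2 and η = η1 + η2
η = 28 + 60 = 88
N = 131 + 282 = 413
log2(88) ≈ 6.4594
V = 413 * 6.4594 = 2667.73

2667.73


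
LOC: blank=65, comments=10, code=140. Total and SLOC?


Total LOC = blank + comment + code
Total LOC = 65 + 10 + 140 = 215
SLOC (source only) = code = 140

Total LOC: 215, SLOC: 140


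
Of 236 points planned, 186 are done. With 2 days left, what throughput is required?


Formula: Required rate = Remaining points / Days left
Remaining = 236 - 186 = 50 points
Required rate = 50 / 2 = 25.0 points/day

25.0 points/day


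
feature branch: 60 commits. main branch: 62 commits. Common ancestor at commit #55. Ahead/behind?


Common ancestor: commit #55
feature commits after divergence: 60 - 55 = 5
main commits after divergence: 62 - 55 = 7
feature is 5 commits ahead of main
main is 7 commits ahead of feature

feature ahead: 5, main ahead: 7


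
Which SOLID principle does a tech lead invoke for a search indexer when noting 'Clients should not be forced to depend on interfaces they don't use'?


This describes the Interface Segregation Principle (ISP)

Interface Segregation Principle (ISP)


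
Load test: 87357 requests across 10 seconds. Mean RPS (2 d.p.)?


Formula: throughput = requests / seconds
throughput = 87357 / 10
throughput = 8735.7 requests/second

8735.7 requests/second


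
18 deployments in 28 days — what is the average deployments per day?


Formula: deployments per day = releases / days
= 18 / 28
= 0.643 deploys/day
(equivalently, 4.5 deploys/week)

0.643 deploys/day


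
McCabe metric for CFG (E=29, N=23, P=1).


Formula: V(G) = E - N + 2P
V(G) = 29 - 23 + 2*1
V(G) = 6 + 2
V(G) = 8

8


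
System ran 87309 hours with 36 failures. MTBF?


Formula: MTBF = Total operating time / Number of failures
MTBF = 87309 / 36
MTBF = 2425.25 hours

2425.25 hours


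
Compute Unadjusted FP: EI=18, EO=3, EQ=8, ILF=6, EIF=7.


UFP = EI*4 + EO*5 + EQ*4 + ILF*10 + EIF*7
UFP = 18*4 + 3*5 + 8*4 + 6*10 + 7*7
UFP = 72 + 15 + 32 + 60 + 49
UFP = 228

228


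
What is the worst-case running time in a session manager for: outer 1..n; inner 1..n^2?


Reasoning: n times n^2
Complexity: O(n^3)

O(n^3)


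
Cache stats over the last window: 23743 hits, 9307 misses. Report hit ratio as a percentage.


Formula: hit rate = hits / (hits + misses) * 100
hit rate = 23743 / (23743 + 9307) * 100
hit rate = 23743 / 33050 * 100
hit rate = 71.84%

71.84%


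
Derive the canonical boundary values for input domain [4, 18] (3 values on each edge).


Range: [4, 18]
Boundaries: just below min, min, min+1, max-1, max, just above max
Values: [3, 4, 5, 17, 18, 19]

[3, 4, 5, 17, 18, 19]


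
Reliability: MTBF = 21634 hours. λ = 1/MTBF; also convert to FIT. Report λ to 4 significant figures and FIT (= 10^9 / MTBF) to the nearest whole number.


Formula: λ = 1 / MTBF; FIT = λ × 1e9 = 1e9 / MTBF
λ = 1 / 21634 ≈ 4.622e-05 failures/hour
FIT = 1e9 / 21634 ≈ 46224 failures per 1e9 hours (nearest whole number)

λ = 4.622e-05 /h, FIT = 46224


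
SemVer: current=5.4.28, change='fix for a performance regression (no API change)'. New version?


Current: 5.4.28
Change category: 'fix for a performance regression (no API change)' → patch bump
SemVer rule: patch bump → increment PATCH (MAJOR and MINOR unchanged)
New: 5.4.29

5.4.29


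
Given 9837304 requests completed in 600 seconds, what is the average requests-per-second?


Formula: throughput = requests / seconds
throughput = 9837304 / 600
throughput = 16395.51 requests/second

16395.51 requests/second


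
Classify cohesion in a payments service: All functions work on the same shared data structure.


Reasoning: Functions share data
Type: Communicational cohesion

Communicational cohesion


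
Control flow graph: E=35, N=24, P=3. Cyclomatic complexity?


Formula: V(G) = E - N + 2P
V(G) = 35 - 24 + 2*3
V(G) = 11 + 6
V(G) = 17

17


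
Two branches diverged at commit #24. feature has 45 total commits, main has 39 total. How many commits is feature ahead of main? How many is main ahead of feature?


Common ancestor: commit #24
feature commits after divergence: 45 - 24 = 21
main commits after divergence: 39 - 24 = 15
feature is 21 commits ahead of main
main is 15 commits ahead of feature

feature ahead: 21, main ahead: 15


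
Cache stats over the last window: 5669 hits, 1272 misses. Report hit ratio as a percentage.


Formula: hit rate = hits / (hits + misses) * 100
hit rate = 5669 / (5669 + 1272) * 100
hit rate = 5669 / 6941 * 100
hit rate = 81.67%

81.67%


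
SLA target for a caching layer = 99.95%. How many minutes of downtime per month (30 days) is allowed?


Formula: allowed downtime = period * (100 - SLA) / 100
Period (month (30 days)) = 43200 minutes
Unavailability fraction = (100 - 99.95) / 100
Allowed downtime = 43200 * (100 - 99.95) / 100
Allowed downtime = 21.6 minutes

21.6 minutes


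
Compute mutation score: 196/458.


Mutation score = killed / total * 100
Mutation score = 196 / 458 * 100
Mutation score = 42.79%

42.79%


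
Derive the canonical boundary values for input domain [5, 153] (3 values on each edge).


Range: [5, 153]
Boundaries: just below min, min, min+1, max-1, max, just above max
Values: [4, 5, 6, 152, 153, 154]

[4, 5, 6, 152, 153, 154]


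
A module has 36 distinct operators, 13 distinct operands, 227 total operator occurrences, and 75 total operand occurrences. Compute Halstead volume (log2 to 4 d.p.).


Formula: V = N * log2(η), where N = N1 + N2 and η = η1 + η2
η = 36 + 13 = 49
N = 227 + 75 = 302
log2(49) ≈ 5.6147
V = 302 * 5.6147 = 1695.64

1695.64


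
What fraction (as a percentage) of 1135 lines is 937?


Coverage = covered / total * 100
Coverage = 937 / 1135 * 100
Coverage = 82.56%

82.56%


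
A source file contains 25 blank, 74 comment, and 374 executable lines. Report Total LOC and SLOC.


Total LOC = blank + comment + code
Total LOC = 25 + 74 + 374 = 473
SLOC (source only) = code = 374

Total LOC: 473, SLOC: 374


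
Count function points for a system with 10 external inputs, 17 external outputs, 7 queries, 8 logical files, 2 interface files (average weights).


UFP = EI*4 + EO*5 + EQ*4 + ILF*10 + EIF*7
UFP = 10*4 + 17*5 + 7*4 + 8*10 + 2*7
UFP = 40 + 85 + 28 + 80 + 14
UFP = 247

247


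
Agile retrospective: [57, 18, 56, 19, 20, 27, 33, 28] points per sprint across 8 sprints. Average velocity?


Formula: Avg velocity = Total points / Number of sprints
Points: [57, 18, 56, 19, 20, 27, 33, 28]
Sum = 57 + 18 + 56 + 19 + 20 + 27 + 33 + 28 = 258
Avg velocity = 258 / 8 = 32.25 points/sprint

32.25 points/sprint


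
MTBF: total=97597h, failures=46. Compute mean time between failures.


Formula: MTBF = Total operating time / Number of failures
MTBF = 97597 / 46
MTBF = 2121.67 hours

2121.67 hours


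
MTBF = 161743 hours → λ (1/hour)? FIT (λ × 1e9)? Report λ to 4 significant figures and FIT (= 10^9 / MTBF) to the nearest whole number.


Formula: λ = 1 / MTBF; FIT = λ × 1e9 = 1e9 / MTBF
λ = 1 / 161743 ≈ 6.183e-06 failures/hour
FIT = 1e9 / 161743 ≈ 6183 failures per 1e9 hours (nearest whole number)

λ = 6.183e-06 /h, FIT = 6183


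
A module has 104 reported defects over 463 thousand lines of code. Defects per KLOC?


Defect density = defects / KLOC
Defect density = 104 / 463
Defect density = 0.225 defects/KLOC

0.225 defects/KLOC


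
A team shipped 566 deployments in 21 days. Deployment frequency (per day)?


Formula: deployments per day = releases / days
= 566 / 21
= 26.952 deploys/day
(equivalently, 188.67 deploys/week)

26.952 deploys/day


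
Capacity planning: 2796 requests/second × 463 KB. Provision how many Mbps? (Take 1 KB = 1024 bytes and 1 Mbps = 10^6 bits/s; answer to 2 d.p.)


Formula: Mbps = payload_bytes * RPS * 8 / 1e6
Payload per request = 463 KB = 463 * 1024 = 474112 bytes
Total bytes/sec = 474112 * 2796 = 1325617152
Total bits/sec = 1325617152 * 8 = 10604937216
Mbps = 10604937216 / 1e6 = 10604.94

10604.94 Mbps


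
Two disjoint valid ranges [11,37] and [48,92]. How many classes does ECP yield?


Valid ranges: [11,37] and [48,92]
Class 1: x < 11 — invalid
Class 2: 11 ≤ x ≤ 37 — valid
Class 3: 37 < x < 48 — invalid (gap between ranges)
Class 4: 48 ≤ x ≤ 92 — valid
Class 5: x > 92 — invalid
Total equivalence classes: 5

5 equivalence classes


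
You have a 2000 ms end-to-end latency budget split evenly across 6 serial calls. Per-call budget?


Formula: per_stage = total_budget / stages
per_stage = 2000 / 6
per_stage = 333.33 ms

333.33 ms


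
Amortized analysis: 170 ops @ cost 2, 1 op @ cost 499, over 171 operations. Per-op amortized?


Formula: Amortized cost = Total cost / Operations
Total cost = (170 * 2) + (1 * 499)
Total cost = 340 + 499 = 839
Amortized = 839 / 171 = 4.9064

4.9064


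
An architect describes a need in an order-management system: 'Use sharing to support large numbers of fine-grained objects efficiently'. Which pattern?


This matches the Flyweight pattern

Flyweight


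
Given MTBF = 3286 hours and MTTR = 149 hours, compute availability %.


Availability = MTBF / (MTBF + MTTR)
Availability = 3286 / (3286 + 149)
Availability = 3286 / 3435
Availability = 95.6623%

95.6623%


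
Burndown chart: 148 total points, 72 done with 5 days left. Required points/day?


Formula: Required rate = Remaining points / Days left
Remaining = 148 - 72 = 76 points
Required rate = 76 / 5 = 15.2 points/day

15.2 points/day


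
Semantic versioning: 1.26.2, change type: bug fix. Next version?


Current: 1.26.2
Change category: 'bug fix' → patch bump
SemVer rule: patch bump → increment PATCH (MAJOR and MINOR unchanged)
New: 1.26.3

1.26.3


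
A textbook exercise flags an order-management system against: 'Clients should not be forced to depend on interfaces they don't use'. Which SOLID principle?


This describes the Interface Segregation Principle (ISP)

Interface Segregation Principle (ISP)


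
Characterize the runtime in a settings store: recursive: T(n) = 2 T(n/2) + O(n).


Reasoning: master theorem case 2 (merge-sort recurrence)
Complexity: O(n log n)

O(n log n)


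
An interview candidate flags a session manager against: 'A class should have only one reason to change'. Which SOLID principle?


This describes the Single Responsibility Principle (SRP)

Single Responsibility Principle (SRP)


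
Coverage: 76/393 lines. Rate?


Coverage = covered / total * 100
Coverage = 76 / 393 * 100
Coverage = 19.34%

19.34%


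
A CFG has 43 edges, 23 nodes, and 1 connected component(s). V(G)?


Formula: V(G) = E - N + 2P
V(G) = 43 - 23 + 2*1
V(G) = 20 + 2
V(G) = 22

22


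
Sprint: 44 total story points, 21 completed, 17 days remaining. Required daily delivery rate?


Formula: Required rate = Remaining points / Days left
Remaining = 44 - 21 = 23 points
Required rate = 23 / 17 = 1.35 points/day

1.35 points/day


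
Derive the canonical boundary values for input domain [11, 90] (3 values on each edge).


Range: [11, 90]
Boundaries: just below min, min, min+1, max-1, max, just above max
Values: [10, 11, 12, 89, 90, 91]

[10, 11, 12, 89, 90, 91]


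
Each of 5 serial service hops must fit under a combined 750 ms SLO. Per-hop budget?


Formula: per_stage = total_budget / stages
per_stage = 750 / 5
per_stage = 150.0 ms

150.0 ms


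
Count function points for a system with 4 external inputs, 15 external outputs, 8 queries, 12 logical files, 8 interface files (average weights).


UFP = EI*4 + EO*5 + EQ*4 + ILF*10 + EIF*7
UFP = 4*4 + 15*5 + 8*4 + 12*10 + 8*7
UFP = 16 + 75 + 32 + 120 + 56
UFP = 299

299


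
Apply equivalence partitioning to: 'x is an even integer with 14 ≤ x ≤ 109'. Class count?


Constraint: even integers in [14, 109]
Class 1: x < 14 — out-of-range invalid
Class 2: x in [14,109] but odd — wrong type invalid
Class 3: x in [14,109] and even — valid
Class 4: x > 109 — out-of-range invalid
Total equivalence classes: 4

4 equivalence classes


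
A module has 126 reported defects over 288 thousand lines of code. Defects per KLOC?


Defect density = defects / KLOC
Defect density = 126 / 288
Defect density = 0.438 defects/KLOC

0.438 defects/KLOC


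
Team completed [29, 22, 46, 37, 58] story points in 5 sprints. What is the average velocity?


Formula: Avg velocity = Total points / Number of sprints
Points: [29, 22, 46, 37, 58]
Sum = 29 + 22 + 46 + 37 + 58 = 192
Avg velocity = 192 / 5 = 38.4 points/sprint

38.4 points/sprint


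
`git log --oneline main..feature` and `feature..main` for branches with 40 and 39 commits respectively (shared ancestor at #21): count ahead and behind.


Common ancestor: commit #21
feature commits after divergence: 40 - 21 = 19
main commits after divergence: 39 - 21 = 18
feature is 19 commits ahead of main
main is 18 commits ahead of feature

feature ahead: 19, main ahead: 18


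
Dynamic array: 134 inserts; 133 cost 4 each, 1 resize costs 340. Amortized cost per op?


Formula: Amortized cost = Total cost / Operations
Total cost = (133 * 4) + (1 * 340)
Total cost = 532 + 340 = 872
Amortized = 872 / 134 = 6.5075

6.5075


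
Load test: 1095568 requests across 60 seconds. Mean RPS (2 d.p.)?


Formula: throughput = requests / seconds
throughput = 1095568 / 60
throughput = 18259.47 requests/second

18259.47 requests/second


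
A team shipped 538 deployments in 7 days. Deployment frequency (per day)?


Formula: deployments per day = releases / days
= 538 / 7
= 76.857 deploys/day
(equivalently, 538.0 deploys/week)

76.857 deploys/day


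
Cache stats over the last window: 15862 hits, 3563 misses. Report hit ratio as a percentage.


Formula: hit rate = hits / (hits + misses) * 100
hit rate = 15862 / (15862 + 3563) * 100
hit rate = 15862 / 19425 * 100
hit rate = 81.66%

81.66%


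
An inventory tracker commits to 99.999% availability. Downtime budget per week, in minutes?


Formula: allowed downtime = period * (100 - SLA) / 100
Period (week) = 10080 minutes
Unavailability fraction = (100 - 99.999) / 100
Allowed downtime = 10080 * (100 - 99.999) / 100
Allowed downtime = 0.1008 minutes

0.1008 minutes


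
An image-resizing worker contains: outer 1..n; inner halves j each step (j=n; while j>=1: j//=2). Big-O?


Reasoning: n times log n
Complexity: O(n log n)

O(n log n)


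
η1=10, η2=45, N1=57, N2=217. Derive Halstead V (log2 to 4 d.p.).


Formula: V = N * log2(η), where N = N1 + N2 and η = η1 + η2
η = 10 + 45 = 55
N = 57 + 217 = 274
log2(55) ≈ 5.7814
V = 274 * 5.7814 = 1584.10

1584.10


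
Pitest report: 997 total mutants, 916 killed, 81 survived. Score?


Mutation score = killed / total * 100
Mutation score = 916 / 997 * 100
Mutation score = 91.88%

91.88%


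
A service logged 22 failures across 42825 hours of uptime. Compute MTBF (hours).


Formula: MTBF = Total operating time / Number of failures
MTBF = 42825 / 22
MTBF = 1946.59 hours

1946.59 hours


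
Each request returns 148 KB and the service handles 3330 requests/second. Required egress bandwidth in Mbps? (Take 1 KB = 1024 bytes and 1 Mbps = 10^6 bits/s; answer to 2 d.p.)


Formula: Mbps = payload_bytes * RPS * 8 / 1e6
Payload per request = 148 KB = 148 * 1024 = 151552 bytes
Total bytes/sec = 151552 * 3330 = 504668160
Total bits/sec = 504668160 * 8 = 4037345280
Mbps = 4037345280 / 1e6 = 4037.35

4037.35 Mbps


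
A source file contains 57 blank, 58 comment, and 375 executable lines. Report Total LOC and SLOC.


Total LOC = blank + comment + code
Total LOC = 57 + 58 + 375 = 490
SLOC (source only) = code = 375

Total LOC: 490, SLOC: 375


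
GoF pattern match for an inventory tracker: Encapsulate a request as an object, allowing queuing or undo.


This matches the Command pattern

Command


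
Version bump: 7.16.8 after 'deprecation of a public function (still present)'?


Current: 7.16.8
Change category: 'deprecation of a public function (still present)' → minor bump
SemVer rule: minor bump → increment MINOR, reset PATCH to 0 (MAJOR unchanged)
New: 7.17.0

7.17.0
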